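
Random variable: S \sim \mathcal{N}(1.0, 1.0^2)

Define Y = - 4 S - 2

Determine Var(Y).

For Y = aS + b: Var(Y) = a² * Var(S)
Var(S) = 1.0^2 = 1
Var(Y) = (-4)² * 1 = 16 * 1 = 16

16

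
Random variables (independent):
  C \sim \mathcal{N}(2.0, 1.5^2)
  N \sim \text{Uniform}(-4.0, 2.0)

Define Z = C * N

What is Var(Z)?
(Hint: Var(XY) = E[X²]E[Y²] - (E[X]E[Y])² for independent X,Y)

Var(XY) = E[X²]E[Y²] - (E[X]E[Y])²
E[C] = 2, Var(C) = 2.25
E[N] = -1, Var(N) = 3
E[C²] = 2.25 + 2² = 6.25
E[N²] = 3 + (-1)² = 4
Var(Z) = 6.25*4 - (2*(-1))²
= 25 - 4 = 21

21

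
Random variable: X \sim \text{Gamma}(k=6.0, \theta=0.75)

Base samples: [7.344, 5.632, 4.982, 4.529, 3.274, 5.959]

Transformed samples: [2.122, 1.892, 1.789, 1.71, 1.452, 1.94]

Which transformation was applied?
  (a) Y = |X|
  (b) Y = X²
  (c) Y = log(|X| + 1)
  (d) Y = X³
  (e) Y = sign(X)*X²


Checking option (c) Y = log(|X| + 1):
  X = 7.344 -> Y = 2.122 ✓
  X = 5.632 -> Y = 1.892 ✓
  X = 4.982 -> Y = 1.789 ✓
All samples match this transformation.

(c) log(|X| + 1)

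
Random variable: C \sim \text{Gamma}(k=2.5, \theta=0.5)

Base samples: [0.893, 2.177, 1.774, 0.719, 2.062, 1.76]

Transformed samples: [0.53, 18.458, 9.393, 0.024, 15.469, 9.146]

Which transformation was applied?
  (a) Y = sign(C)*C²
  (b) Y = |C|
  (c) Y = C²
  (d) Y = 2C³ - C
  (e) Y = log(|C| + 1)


Checking option (d) Y = 2C³ - C:
  C = 0.893 -> Y = 0.53 ✓
  C = 2.177 -> Y = 18.458 ✓
  C = 1.774 -> Y = 9.393 ✓
All samples match this transformation.

(d) 2C³ - C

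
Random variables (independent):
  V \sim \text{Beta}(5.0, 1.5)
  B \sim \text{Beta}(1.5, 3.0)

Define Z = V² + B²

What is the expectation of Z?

E[Z] = E[V²] + E[B²]
E[V²] = Var(V) + E[V]² = 0.023668639 + 0.59171598 = 0.61538462
E[B²] = Var(B) + E[B]² = 0.04040404 + 0.11111111 = 0.15151515
E[Z] = 0.61538462 + 0.15151515 = 0.76689977

0.76689977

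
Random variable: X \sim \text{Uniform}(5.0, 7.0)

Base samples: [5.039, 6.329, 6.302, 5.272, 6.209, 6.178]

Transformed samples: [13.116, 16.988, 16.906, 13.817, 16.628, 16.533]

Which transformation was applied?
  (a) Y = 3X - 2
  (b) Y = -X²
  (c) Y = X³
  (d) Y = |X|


Checking option (a) Y = 3X - 2:
  X = 5.039 -> Y = 13.116 ✓
  X = 6.329 -> Y = 16.988 ✓
  X = 6.302 -> Y = 16.906 ✓
All samples match this transformation.

(a) 3X - 2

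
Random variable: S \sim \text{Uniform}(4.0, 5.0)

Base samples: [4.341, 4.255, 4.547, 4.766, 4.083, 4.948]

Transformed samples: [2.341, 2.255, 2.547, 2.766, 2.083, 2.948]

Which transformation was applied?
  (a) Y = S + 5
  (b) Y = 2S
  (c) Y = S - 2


Checking option (c) Y = S - 2:
  S = 4.341 -> Y = 2.341 ✓
  S = 4.255 -> Y = 2.255 ✓
  S = 4.547 -> Y = 2.547 ✓
All samples match this transformation.

(c) S - 2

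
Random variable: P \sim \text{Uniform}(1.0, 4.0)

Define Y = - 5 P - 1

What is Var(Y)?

For Y = aP + b: Var(Y) = a² * Var(P)
Var(P) = (4 - 1)^2/12 = 0.75
Var(Y) = (-5)² * 0.75 = 25 * 0.75 = 18.75

18.75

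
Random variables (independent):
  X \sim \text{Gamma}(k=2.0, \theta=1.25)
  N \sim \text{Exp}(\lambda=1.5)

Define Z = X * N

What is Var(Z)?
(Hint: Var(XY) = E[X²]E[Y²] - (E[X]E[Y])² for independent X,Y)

Var(XY) = E[X²]E[Y²] - (E[X]E[Y])²
E[X] = 2.5, Var(X) = 3.125
E[N] = 0.66666667, Var(N) = 0.44444444
E[X²] = 3.125 + 2.5² = 9.375
E[N²] = 0.44444444 + 0.66666667² = 0.88888889
Var(Z) = 9.375*0.88888889 - (2.5*0.66666667)²
= 8.3333333 - 2.7777778 = 5.5555556

5.5555556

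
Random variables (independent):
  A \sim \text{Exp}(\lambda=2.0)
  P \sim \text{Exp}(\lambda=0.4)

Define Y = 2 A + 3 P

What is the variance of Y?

For independent RVs: Var(aX + bY) = a²Var(X) + b²Var(Y)
Var(A) = 0.25
Var(P) = 6.25
Var(Y) = 2²*0.25 + 3²*6.25
= 4*0.25 + 9*6.25 = 57.25

57.25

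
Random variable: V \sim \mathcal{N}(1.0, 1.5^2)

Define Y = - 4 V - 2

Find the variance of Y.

For Y = aV + b: Var(Y) = a² * Var(V)
Var(V) = 1.5^2 = 2.25
Var(Y) = (-4)² * 2.25 = 16 * 2.25 = 36

36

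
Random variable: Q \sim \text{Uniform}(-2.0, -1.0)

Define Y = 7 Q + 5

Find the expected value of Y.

For Y = 7Q + 5:
E[Y] = 7 * E[Q] + 5
E[Q] = (-2 - 1)/2 = -1.5
E[Y] = 7 * (-1.5) + 5 = -5.5

-5.5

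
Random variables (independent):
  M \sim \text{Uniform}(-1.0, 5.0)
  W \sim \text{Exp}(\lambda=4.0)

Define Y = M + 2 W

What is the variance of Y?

For independent RVs: Var(aX + bY) = a²Var(X) + b²Var(Y)
Var(M) = 3
Var(W) = 0.0625
Var(Y) = 1²*3 + 2²*0.0625
= 1*3 + 4*0.0625 = 3.25

3.25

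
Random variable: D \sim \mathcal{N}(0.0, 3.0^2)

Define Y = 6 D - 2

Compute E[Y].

For Y = 6D - 2:
E[Y] = 6 * E[D] - 2
E[D] = 0.0 = 0
E[Y] = 6 * 0 - 2 = -2

-2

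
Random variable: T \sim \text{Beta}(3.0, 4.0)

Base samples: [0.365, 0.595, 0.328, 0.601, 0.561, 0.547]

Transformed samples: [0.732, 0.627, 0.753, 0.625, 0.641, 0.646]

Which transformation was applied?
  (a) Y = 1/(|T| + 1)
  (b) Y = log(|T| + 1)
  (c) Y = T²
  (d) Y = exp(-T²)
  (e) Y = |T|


Checking option (a) Y = 1/(|T| + 1):
  T = 0.365 -> Y = 0.732 ✓
  T = 0.595 -> Y = 0.627 ✓
  T = 0.328 -> Y = 0.753 ✓
All samples match this transformation.

(a) 1/(|T| + 1)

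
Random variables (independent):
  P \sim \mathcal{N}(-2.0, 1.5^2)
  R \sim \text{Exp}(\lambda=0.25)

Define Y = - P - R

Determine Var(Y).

For independent RVs: Var(aX + bY) = a²Var(X) + b²Var(Y)
Var(P) = 2.25
Var(R) = 16
Var(Y) = (-1)²*2.25 + (-1)²*16
= 1*2.25 + 1*16 = 18.25

18.25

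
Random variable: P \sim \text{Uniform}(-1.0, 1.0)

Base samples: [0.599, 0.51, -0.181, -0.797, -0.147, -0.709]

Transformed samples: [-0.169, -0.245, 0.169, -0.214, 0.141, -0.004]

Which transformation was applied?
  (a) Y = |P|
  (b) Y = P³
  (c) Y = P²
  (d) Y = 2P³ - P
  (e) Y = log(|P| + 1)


Checking option (d) Y = 2P³ - P:
  P = 0.599 -> Y = -0.169 ✓
  P = 0.51 -> Y = -0.245 ✓
  P = -0.181 -> Y = 0.169 ✓
All samples match this transformation.

(d) 2P³ - P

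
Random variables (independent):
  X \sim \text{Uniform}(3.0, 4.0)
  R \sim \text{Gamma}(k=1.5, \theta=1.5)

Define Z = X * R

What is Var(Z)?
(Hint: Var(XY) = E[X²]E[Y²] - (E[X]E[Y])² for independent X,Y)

Var(XY) = E[X²]E[Y²] - (E[X]E[Y])²
E[X] = 3.5, Var(X) = 0.083333333
E[R] = 2.25, Var(R) = 3.375
E[X²] = 0.083333333 + 3.5² = 12.333333
E[R²] = 3.375 + 2.25² = 8.4375
Var(Z) = 12.333333*8.4375 - (3.5*2.25)²
= 104.0625 - 62.015625 = 42.046875

42.046875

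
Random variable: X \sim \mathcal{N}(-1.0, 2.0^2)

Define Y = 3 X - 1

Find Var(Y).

For Y = aX + b: Var(Y) = a² * Var(X)
Var(X) = 2.0^2 = 4
Var(Y) = 3² * 4 = 9 * 4 = 36

36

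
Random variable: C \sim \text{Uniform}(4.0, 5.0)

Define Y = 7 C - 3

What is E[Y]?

For Y = 7C - 3:
E[Y] = 7 * E[C] - 3
E[C] = (4 + 5)/2 = 4.5
E[Y] = 7 * 4.5 - 3 = 28.5

28.5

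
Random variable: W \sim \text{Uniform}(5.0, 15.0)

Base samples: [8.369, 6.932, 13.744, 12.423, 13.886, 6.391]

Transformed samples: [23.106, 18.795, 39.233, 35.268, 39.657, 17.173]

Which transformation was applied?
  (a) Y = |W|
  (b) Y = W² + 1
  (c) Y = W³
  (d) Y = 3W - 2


Checking option (d) Y = 3W - 2:
  W = 8.369 -> Y = 23.106 ✓
  W = 6.932 -> Y = 18.795 ✓
  W = 13.744 -> Y = 39.233 ✓
All samples match this transformation.

(d) 3W - 2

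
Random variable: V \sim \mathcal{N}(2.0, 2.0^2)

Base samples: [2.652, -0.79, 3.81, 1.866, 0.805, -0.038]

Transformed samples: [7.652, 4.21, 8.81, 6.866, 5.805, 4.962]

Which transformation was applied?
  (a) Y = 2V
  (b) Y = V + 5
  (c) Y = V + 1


Checking option (b) Y = V + 5:
  V = 2.652 -> Y = 7.652 ✓
  V = -0.79 -> Y = 4.21 ✓
  V = 3.81 -> Y = 8.81 ✓
All samples match this transformation.

(b) V + 5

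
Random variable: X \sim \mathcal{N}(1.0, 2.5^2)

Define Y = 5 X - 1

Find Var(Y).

For Y = aX + b: Var(Y) = a² * Var(X)
Var(X) = 2.5^2 = 6.25
Var(Y) = 5² * 6.25 = 25 * 6.25 = 156.25

156.25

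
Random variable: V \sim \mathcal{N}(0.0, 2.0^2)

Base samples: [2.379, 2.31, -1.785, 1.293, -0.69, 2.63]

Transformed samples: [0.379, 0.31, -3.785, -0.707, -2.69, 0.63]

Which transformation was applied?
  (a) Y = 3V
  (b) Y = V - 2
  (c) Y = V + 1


Checking option (b) Y = V - 2:
  V = 2.379 -> Y = 0.379 ✓
  V = 2.31 -> Y = 0.31 ✓
  V = -1.785 -> Y = -3.785 ✓
All samples match this transformation.

(b) V - 2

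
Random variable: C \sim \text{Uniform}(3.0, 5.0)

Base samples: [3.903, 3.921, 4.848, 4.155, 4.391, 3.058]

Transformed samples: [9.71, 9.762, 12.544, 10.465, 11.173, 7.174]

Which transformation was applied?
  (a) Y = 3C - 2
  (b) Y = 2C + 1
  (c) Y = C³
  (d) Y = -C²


Checking option (a) Y = 3C - 2:
  C = 3.903 -> Y = 9.71 ✓
  C = 3.921 -> Y = 9.762 ✓
  C = 4.848 -> Y = 12.544 ✓
All samples match this transformation.

(a) 3C - 2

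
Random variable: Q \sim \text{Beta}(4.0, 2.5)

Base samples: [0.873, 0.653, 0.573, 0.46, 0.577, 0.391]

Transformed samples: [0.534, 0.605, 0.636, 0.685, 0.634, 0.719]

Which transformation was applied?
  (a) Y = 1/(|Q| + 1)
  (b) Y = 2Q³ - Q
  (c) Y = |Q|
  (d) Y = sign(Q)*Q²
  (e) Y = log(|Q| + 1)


Checking option (a) Y = 1/(|Q| + 1):
  Q = 0.873 -> Y = 0.534 ✓
  Q = 0.653 -> Y = 0.605 ✓
  Q = 0.573 -> Y = 0.636 ✓
All samples match this transformation.

(a) 1/(|Q| + 1)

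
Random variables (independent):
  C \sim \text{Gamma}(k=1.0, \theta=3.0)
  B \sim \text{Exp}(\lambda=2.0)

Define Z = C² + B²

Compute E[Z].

E[Z] = E[C²] + E[B²]
E[C²] = Var(C) + E[C]² = 9 + 9 = 18
E[B²] = Var(B) + E[B]² = 0.25 + 0.25 = 0.5
E[Z] = 18 + 0.5 = 18.5

18.5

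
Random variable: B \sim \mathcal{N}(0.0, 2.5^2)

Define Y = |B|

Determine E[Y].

For X ~ N(0, 2.5²), E[|X|] = sigma * sqrt(2/pi)
= 2.5 * sqrt(2/pi) = 1.9947114

1.9947114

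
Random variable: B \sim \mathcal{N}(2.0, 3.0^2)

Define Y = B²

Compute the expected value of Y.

Using E[X²] = Var(X) + (E[X])²:
E[B] = 2
Var(B) = 3.0^2 = 9
E[B²] = 9 + 2² = 9 + 4 = 13

13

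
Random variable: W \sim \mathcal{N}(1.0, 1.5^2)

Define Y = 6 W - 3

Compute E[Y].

For Y = 6W - 3:
E[Y] = 6 * E[W] - 3
E[W] = 1.0 = 1
E[Y] = 6 * 1 - 3 = 3

3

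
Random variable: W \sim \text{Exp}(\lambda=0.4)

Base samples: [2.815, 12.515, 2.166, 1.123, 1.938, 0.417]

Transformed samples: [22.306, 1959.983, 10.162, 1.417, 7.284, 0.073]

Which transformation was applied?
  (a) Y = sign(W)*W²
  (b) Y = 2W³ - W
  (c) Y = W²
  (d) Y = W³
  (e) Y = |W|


Checking option (d) Y = W³:
  W = 2.815 -> Y = 22.306 ✓
  W = 12.515 -> Y = 1959.983 ✓
  W = 2.166 -> Y = 10.162 ✓
All samples match this transformation.

(d) W³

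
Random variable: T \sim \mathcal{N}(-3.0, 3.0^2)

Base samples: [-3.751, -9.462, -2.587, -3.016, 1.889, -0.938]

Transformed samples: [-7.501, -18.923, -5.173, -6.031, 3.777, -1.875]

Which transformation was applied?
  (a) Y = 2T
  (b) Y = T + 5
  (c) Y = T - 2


Checking option (a) Y = 2T:
  T = -3.751 -> Y = -7.501 ✓
  T = -9.462 -> Y = -18.923 ✓
  T = -2.587 -> Y = -5.173 ✓
All samples match this transformation.

(a) 2T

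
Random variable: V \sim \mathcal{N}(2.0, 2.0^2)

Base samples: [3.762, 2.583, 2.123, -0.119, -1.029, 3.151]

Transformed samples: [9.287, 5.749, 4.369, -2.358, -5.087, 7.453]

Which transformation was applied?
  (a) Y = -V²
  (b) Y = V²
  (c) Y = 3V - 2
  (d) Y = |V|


Checking option (c) Y = 3V - 2:
  V = 3.762 -> Y = 9.287 ✓
  V = 2.583 -> Y = 5.749 ✓
  V = 2.123 -> Y = 4.369 ✓
All samples match this transformation.

(c) 3V - 2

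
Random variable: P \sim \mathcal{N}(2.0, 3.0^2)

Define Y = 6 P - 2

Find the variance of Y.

For Y = aP + b: Var(Y) = a² * Var(P)
Var(P) = 3.0^2 = 9
Var(Y) = 6² * 9 = 36 * 9 = 324

324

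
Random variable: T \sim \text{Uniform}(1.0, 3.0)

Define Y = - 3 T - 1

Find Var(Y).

For Y = aT + b: Var(Y) = a² * Var(T)
Var(T) = (3 - 1)^2/12 = 0.33333333
Var(Y) = (-3)² * 0.33333333 = 9 * 0.33333333 = 3

3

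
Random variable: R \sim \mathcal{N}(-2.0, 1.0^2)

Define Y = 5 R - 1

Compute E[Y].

For Y = 5R - 1:
E[Y] = 5 * E[R] - 1
E[R] = -2.0 = -2
E[Y] = 5 * (-2) - 1 = -11

-11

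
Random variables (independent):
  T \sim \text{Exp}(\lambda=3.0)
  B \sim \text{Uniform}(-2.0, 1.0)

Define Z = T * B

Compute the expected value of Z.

For independent RVs: E[XY] = E[X]*E[Y]
E[T] = 0.33333333
E[B] = -0.5
E[Z] = 0.33333333 * (-0.5) = -0.16666667

-0.16666667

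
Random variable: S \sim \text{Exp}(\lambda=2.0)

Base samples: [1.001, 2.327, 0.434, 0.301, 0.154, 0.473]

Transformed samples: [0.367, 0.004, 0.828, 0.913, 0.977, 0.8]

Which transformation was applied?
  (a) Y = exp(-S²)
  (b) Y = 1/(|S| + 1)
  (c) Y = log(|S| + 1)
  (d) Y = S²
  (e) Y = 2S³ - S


Checking option (a) Y = exp(-S²):
  S = 1.001 -> Y = 0.367 ✓
  S = 2.327 -> Y = 0.004 ✓
  S = 0.434 -> Y = 0.828 ✓
All samples match this transformation.

(a) exp(-S²)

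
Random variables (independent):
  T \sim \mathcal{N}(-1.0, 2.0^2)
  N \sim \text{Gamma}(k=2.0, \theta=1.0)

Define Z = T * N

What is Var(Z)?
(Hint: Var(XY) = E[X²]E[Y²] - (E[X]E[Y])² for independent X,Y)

Var(XY) = E[X²]E[Y²] - (E[X]E[Y])²
E[T] = -1, Var(T) = 4
E[N] = 2, Var(N) = 2
E[T²] = 4 + (-1)² = 5
E[N²] = 2 + 2² = 6
Var(Z) = 5*6 - (-1*2)²
= 30 - 4 = 26

26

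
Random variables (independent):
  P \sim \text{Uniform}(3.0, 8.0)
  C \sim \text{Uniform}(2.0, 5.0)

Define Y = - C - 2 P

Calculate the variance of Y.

For independent RVs: Var(aX + bY) = a²Var(X) + b²Var(Y)
Var(P) = 2.0833333
Var(C) = 0.75
Var(Y) = (-2)²*2.0833333 + (-1)²*0.75
= 4*2.0833333 + 1*0.75 = 9.0833333

9.0833333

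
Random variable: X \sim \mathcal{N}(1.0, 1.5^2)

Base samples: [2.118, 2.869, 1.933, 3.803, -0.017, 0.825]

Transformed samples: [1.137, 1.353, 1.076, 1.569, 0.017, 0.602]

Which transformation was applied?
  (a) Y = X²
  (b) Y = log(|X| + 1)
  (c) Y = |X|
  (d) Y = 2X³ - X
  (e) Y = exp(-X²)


Checking option (b) Y = log(|X| + 1):
  X = 2.118 -> Y = 1.137 ✓
  X = 2.869 -> Y = 1.353 ✓
  X = 1.933 -> Y = 1.076 ✓
All samples match this transformation.

(b) log(|X| + 1)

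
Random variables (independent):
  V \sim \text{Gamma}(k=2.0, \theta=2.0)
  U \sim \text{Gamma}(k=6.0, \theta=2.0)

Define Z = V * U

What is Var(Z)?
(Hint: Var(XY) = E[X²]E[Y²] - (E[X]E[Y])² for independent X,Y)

Var(XY) = E[X²]E[Y²] - (E[X]E[Y])²
E[V] = 4, Var(V) = 8
E[U] = 12, Var(U) = 24
E[V²] = 8 + 4² = 24
E[U²] = 24 + 12² = 168
Var(Z) = 24*168 - (4*12)²
= 4032 - 2304 = 1728

1728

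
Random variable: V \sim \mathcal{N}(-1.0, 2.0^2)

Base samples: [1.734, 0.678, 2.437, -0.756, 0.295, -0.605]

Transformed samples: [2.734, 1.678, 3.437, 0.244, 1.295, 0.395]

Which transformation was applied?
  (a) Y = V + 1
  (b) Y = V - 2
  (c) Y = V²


Checking option (a) Y = V + 1:
  V = 1.734 -> Y = 2.734 ✓
  V = 0.678 -> Y = 1.678 ✓
  V = 2.437 -> Y = 3.437 ✓
All samples match this transformation.

(a) V + 1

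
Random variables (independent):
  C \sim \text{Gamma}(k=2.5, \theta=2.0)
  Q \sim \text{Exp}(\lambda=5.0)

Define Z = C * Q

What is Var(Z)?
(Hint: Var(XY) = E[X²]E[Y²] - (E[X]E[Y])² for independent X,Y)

Var(XY) = E[X²]E[Y²] - (E[X]E[Y])²
E[C] = 5, Var(C) = 10
E[Q] = 0.2, Var(Q) = 0.04
E[C²] = 10 + 5² = 35
E[Q²] = 0.04 + 0.2² = 0.08
Var(Z) = 35*0.08 - (5*0.2)²
= 2.8 - 1 = 1.8

1.8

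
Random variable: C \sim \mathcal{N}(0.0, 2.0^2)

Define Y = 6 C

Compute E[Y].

For Y = 6C:
E[Y] = 6 * E[C]
E[C] = 0.0 = 0
E[Y] = 6 * 0 = 0

0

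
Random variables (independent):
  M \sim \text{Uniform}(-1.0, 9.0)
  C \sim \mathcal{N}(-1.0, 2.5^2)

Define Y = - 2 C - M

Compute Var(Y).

For independent RVs: Var(aX + bY) = a²Var(X) + b²Var(Y)
Var(M) = 8.3333333
Var(C) = 6.25
Var(Y) = (-1)²*8.3333333 + (-2)²*6.25
= 1*8.3333333 + 4*6.25 = 33.333333

33.333333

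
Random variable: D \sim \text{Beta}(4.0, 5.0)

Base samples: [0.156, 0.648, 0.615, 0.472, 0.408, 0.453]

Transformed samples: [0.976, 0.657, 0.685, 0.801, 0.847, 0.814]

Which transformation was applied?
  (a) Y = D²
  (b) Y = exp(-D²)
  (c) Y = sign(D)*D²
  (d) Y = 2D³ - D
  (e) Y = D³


Checking option (b) Y = exp(-D²):
  D = 0.156 -> Y = 0.976 ✓
  D = 0.648 -> Y = 0.657 ✓
  D = 0.615 -> Y = 0.685 ✓
All samples match this transformation.

(b) exp(-D²)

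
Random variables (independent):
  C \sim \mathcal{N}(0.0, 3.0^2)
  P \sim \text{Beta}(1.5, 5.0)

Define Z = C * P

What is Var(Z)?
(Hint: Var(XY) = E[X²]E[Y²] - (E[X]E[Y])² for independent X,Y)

Var(XY) = E[X²]E[Y²] - (E[X]E[Y])²
E[C] = 0, Var(C) = 9
E[P] = 0.23076923, Var(P) = 0.023668639
E[C²] = 9 + 0² = 9
E[P²] = 0.023668639 + 0.23076923² = 0.076923077
Var(Z) = 9*0.076923077 - (0*0.23076923)²
= 0.69230769 - 0 = 0.69230769

0.69230769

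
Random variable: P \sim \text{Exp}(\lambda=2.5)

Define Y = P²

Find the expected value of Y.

E[P²] = Var(P) + (E[P])² = 0.16 + 0.16 = 0.32

0.32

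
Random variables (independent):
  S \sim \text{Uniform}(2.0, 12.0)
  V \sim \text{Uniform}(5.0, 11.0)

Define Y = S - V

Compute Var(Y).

For independent RVs: Var(aX + bY) = a²Var(X) + b²Var(Y)
Var(S) = 8.3333333
Var(V) = 3
Var(Y) = 1²*8.3333333 + (-1)²*3
= 1*8.3333333 + 1*3 = 11.333333

11.333333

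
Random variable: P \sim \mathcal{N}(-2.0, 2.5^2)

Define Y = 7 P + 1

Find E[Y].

For Y = 7P + 1:
E[Y] = 7 * E[P] + 1
E[P] = -2.0 = -2
E[Y] = 7 * (-2) + 1 = -13

-13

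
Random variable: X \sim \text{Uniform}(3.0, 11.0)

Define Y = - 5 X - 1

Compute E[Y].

For Y = -5X - 1:
E[Y] = -5 * E[X] - 1
E[X] = (3 + 11)/2 = 7
E[Y] = -5 * 7 - 1 = -36

-36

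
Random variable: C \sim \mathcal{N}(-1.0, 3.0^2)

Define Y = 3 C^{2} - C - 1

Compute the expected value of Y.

E[Y] = 3*E[C²] - 1*E[C] - 1
E[C] = -1
E[C²] = Var(C) + (E[C])² = 9 + 1 = 10
E[Y] = 3*10 - 1*(-1) - 1 = 30

30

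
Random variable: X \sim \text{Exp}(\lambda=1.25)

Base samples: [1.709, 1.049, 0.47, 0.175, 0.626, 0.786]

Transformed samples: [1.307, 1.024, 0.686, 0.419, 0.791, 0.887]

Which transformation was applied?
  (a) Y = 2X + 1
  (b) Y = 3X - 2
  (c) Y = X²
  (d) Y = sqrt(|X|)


Checking option (d) Y = sqrt(|X|):
  X = 1.709 -> Y = 1.307 ✓
  X = 1.049 -> Y = 1.024 ✓
  X = 0.47 -> Y = 0.686 ✓
All samples match this transformation.

(d) sqrt(|X|)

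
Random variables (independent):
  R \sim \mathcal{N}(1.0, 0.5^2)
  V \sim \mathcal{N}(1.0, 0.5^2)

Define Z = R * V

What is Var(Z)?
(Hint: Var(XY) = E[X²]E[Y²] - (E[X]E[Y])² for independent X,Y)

Var(XY) = E[X²]E[Y²] - (E[X]E[Y])²
E[R] = 1, Var(R) = 0.25
E[V] = 1, Var(V) = 0.25
E[R²] = 0.25 + 1² = 1.25
E[V²] = 0.25 + 1² = 1.25
Var(Z) = 1.25*1.25 - (1*1)²
= 1.5625 - 1 = 0.5625

0.5625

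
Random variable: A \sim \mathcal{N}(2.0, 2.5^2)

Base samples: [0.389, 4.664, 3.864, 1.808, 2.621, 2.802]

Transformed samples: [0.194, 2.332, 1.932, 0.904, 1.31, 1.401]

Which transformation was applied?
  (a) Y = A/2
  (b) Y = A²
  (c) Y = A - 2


Checking option (a) Y = A/2:
  A = 0.389 -> Y = 0.194 ✓
  A = 4.664 -> Y = 2.332 ✓
  A = 3.864 -> Y = 1.932 ✓
All samples match this transformation.

(a) A/2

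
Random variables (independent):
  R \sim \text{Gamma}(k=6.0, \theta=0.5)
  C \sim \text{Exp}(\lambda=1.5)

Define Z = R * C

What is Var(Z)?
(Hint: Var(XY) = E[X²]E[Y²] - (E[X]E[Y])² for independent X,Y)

Var(XY) = E[X²]E[Y²] - (E[X]E[Y])²
E[R] = 3, Var(R) = 1.5
E[C] = 0.66666667, Var(C) = 0.44444444
E[R²] = 1.5 + 3² = 10.5
E[C²] = 0.44444444 + 0.66666667² = 0.88888889
Var(Z) = 10.5*0.88888889 - (3*0.66666667)²
= 9.3333333 - 4 = 5.3333333

5.3333333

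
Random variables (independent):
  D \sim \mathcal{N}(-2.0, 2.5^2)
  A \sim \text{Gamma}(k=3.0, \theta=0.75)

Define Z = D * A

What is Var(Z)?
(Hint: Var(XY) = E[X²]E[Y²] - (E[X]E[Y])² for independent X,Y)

Var(XY) = E[X²]E[Y²] - (E[X]E[Y])²
E[D] = -2, Var(D) = 6.25
E[A] = 2.25, Var(A) = 1.6875
E[D²] = 6.25 + (-2)² = 10.25
E[A²] = 1.6875 + 2.25² = 6.75
Var(Z) = 10.25*6.75 - (-2*2.25)²
= 69.1875 - 20.25 = 48.9375

48.9375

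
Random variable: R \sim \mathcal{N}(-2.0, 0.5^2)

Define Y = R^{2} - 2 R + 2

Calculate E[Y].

E[Y] = 1*E[R²] - 2*E[R] + 2
E[R] = -2
E[R²] = Var(R) + (E[R])² = 0.25 + 4 = 4.25
E[Y] = 1*4.25 - 2*(-2) + 2 = 10.25

10.25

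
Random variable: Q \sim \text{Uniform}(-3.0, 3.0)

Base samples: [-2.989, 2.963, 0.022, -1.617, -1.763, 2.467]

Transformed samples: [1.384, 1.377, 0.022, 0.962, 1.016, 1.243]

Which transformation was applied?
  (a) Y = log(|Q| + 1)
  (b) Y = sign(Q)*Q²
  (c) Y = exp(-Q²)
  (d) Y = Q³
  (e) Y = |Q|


Checking option (a) Y = log(|Q| + 1):
  Q = -2.989 -> Y = 1.384 ✓
  Q = 2.963 -> Y = 1.377 ✓
  Q = 0.022 -> Y = 0.022 ✓
All samples match this transformation.

(a) log(|Q| + 1)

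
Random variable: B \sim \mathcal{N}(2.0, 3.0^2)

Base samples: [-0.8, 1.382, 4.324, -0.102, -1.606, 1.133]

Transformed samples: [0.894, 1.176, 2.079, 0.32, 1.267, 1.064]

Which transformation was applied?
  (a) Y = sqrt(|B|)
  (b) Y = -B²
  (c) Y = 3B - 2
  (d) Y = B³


Checking option (a) Y = sqrt(|B|):
  B = -0.8 -> Y = 0.894 ✓
  B = 1.382 -> Y = 1.176 ✓
  B = 4.324 -> Y = 2.079 ✓
All samples match this transformation.

(a) sqrt(|B|)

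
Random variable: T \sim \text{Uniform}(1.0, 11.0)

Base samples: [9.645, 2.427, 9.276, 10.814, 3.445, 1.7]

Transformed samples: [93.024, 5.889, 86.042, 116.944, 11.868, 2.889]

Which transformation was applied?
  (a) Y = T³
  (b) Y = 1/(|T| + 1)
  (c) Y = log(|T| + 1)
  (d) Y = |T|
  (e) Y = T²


Checking option (e) Y = T²:
  T = 9.645 -> Y = 93.024 ✓
  T = 2.427 -> Y = 5.889 ✓
  T = 9.276 -> Y = 86.042 ✓
All samples match this transformation.

(e) T²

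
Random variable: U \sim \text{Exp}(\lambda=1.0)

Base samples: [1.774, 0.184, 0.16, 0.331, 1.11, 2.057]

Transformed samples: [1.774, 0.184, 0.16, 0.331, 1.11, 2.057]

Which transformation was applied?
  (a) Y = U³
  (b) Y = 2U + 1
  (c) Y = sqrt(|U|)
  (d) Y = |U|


Checking option (d) Y = |U|:
  U = 1.774 -> Y = 1.774 ✓
  U = 0.184 -> Y = 0.184 ✓
  U = 0.16 -> Y = 0.16 ✓
All samples match this transformation.

(d) |U|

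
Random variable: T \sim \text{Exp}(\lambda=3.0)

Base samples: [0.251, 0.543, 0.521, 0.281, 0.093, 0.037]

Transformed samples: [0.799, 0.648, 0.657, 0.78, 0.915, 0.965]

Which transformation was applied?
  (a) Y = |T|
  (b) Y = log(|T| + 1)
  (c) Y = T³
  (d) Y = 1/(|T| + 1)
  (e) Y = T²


Checking option (d) Y = 1/(|T| + 1):
  T = 0.251 -> Y = 0.799 ✓
  T = 0.543 -> Y = 0.648 ✓
  T = 0.521 -> Y = 0.657 ✓
All samples match this transformation.

(d) 1/(|T| + 1)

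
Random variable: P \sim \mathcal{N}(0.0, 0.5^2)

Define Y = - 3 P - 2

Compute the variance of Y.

For Y = aP + b: Var(Y) = a² * Var(P)
Var(P) = 0.5^2 = 0.25
Var(Y) = (-3)² * 0.25 = 9 * 0.25 = 2.25

2.25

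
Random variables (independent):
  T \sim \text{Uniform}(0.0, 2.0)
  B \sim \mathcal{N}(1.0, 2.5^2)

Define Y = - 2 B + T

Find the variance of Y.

For independent RVs: Var(aX + bY) = a²Var(X) + b²Var(Y)
Var(T) = 0.33333333
Var(B) = 6.25
Var(Y) = 1²*0.33333333 + (-2)²*6.25
= 1*0.33333333 + 4*6.25 = 25.333333

25.333333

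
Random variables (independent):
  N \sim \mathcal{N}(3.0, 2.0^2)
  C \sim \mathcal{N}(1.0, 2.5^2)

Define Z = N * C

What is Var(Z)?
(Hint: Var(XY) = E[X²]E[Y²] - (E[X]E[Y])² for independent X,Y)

Var(XY) = E[X²]E[Y²] - (E[X]E[Y])²
E[N] = 3, Var(N) = 4
E[C] = 1, Var(C) = 6.25
E[N²] = 4 + 3² = 13
E[C²] = 6.25 + 1² = 7.25
Var(Z) = 13*7.25 - (3*1)²
= 94.25 - 9 = 85.25

85.25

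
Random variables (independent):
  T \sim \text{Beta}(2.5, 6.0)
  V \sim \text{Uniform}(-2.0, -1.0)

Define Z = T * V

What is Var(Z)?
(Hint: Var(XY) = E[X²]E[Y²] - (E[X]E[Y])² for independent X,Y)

Var(XY) = E[X²]E[Y²] - (E[X]E[Y])²
E[T] = 0.29411765, Var(T) = 0.021853943
E[V] = -1.5, Var(V) = 0.083333333
E[T²] = 0.021853943 + 0.29411765² = 0.10835913
E[V²] = 0.083333333 + (-1.5)² = 2.3333333
Var(Z) = 0.10835913*2.3333333 - (0.29411765*(-1.5))²
= 0.25283798 - 0.19463668 = 0.058201299

0.058201299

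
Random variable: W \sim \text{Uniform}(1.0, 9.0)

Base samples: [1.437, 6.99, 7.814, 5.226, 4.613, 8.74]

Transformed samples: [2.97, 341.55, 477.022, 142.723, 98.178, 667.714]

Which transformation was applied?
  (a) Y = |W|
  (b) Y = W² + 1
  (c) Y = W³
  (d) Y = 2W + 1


Checking option (c) Y = W³:
  W = 1.437 -> Y = 2.97 ✓
  W = 6.99 -> Y = 341.55 ✓
  W = 7.814 -> Y = 477.022 ✓
All samples match this transformation.

(c) W³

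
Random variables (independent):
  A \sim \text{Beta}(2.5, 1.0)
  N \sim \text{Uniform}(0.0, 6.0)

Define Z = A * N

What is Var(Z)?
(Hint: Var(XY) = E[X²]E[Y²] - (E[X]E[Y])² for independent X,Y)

Var(XY) = E[X²]E[Y²] - (E[X]E[Y])²
E[A] = 0.71428571, Var(A) = 0.045351474
E[N] = 3, Var(N) = 3
E[A²] = 0.045351474 + 0.71428571² = 0.55555556
E[N²] = 3 + 3² = 12
Var(Z) = 0.55555556*12 - (0.71428571*3)²
= 6.6666667 - 4.5918367 = 2.0748299

2.0748299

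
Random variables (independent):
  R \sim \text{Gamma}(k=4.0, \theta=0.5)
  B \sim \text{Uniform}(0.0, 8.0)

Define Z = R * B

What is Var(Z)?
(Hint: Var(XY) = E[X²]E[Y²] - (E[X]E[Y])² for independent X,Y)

Var(XY) = E[X²]E[Y²] - (E[X]E[Y])²
E[R] = 2, Var(R) = 1
E[B] = 4, Var(B) = 5.3333333
E[R²] = 1 + 2² = 5
E[B²] = 5.3333333 + 4² = 21.333333
Var(Z) = 5*21.333333 - (2*4)²
= 106.66667 - 64 = 42.666667

42.666667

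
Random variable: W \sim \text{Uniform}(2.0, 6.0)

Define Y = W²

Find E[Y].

Using E[X²] = Var(X) + (E[X])²:
E[W] = 4
Var(W) = (6 - 2)^2/12 = 1.3333333
E[W²] = 1.3333333 + 4² = 1.3333333 + 16 = 17.333333

17.333333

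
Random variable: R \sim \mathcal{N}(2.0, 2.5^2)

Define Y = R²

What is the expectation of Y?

E[R²] = Var(R) + (E[R])² = 6.25 + 4 = 10.25

10.25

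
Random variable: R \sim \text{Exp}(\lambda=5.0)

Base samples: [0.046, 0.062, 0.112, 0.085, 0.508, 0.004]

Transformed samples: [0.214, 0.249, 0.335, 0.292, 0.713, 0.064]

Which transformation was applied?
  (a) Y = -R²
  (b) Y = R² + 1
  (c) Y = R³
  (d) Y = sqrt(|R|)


Checking option (d) Y = sqrt(|R|):
  R = 0.046 -> Y = 0.214 ✓
  R = 0.062 -> Y = 0.249 ✓
  R = 0.112 -> Y = 0.335 ✓
All samples match this transformation.

(d) sqrt(|R|)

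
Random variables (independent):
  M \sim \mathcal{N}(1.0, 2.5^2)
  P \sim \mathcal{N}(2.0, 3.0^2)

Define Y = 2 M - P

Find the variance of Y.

For independent RVs: Var(aX + bY) = a²Var(X) + b²Var(Y)
Var(M) = 6.25
Var(P) = 9
Var(Y) = 2²*6.25 + (-1)²*9
= 4*6.25 + 1*9 = 34

34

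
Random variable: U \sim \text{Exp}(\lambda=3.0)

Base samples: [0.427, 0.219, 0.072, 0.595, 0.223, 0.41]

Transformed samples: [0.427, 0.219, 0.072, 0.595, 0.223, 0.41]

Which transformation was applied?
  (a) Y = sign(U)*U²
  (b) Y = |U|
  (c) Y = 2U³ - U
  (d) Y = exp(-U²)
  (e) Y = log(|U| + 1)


Checking option (b) Y = |U|:
  U = 0.427 -> Y = 0.427 ✓
  U = 0.219 -> Y = 0.219 ✓
  U = 0.072 -> Y = 0.072 ✓
All samples match this transformation.

(b) |U|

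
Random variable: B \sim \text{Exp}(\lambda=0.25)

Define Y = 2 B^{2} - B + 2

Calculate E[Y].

E[Y] = 2*E[B²] - 1*E[B] + 2
E[B] = 4
E[B²] = Var(B) + (E[B])² = 16 + 16 = 32
E[Y] = 2*32 - 1*4 + 2 = 62

62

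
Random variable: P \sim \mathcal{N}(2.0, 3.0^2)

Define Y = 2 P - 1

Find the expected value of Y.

For Y = 2P - 1:
E[Y] = 2 * E[P] - 1
E[P] = 2.0 = 2
E[Y] = 2 * 2 - 1 = 3

3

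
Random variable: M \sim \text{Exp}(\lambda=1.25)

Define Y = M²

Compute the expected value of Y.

E[M²] = Var(M) + (E[M])² = 0.64 + 0.64 = 1.28

1.28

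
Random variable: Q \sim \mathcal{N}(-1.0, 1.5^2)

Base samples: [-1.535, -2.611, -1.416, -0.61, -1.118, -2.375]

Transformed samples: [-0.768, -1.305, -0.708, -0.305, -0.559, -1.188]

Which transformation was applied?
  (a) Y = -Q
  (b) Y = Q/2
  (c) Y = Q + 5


Checking option (b) Y = Q/2:
  Q = -1.535 -> Y = -0.768 ✓
  Q = -2.611 -> Y = -1.305 ✓
  Q = -1.416 -> Y = -0.708 ✓
All samples match this transformation.

(b) Q/2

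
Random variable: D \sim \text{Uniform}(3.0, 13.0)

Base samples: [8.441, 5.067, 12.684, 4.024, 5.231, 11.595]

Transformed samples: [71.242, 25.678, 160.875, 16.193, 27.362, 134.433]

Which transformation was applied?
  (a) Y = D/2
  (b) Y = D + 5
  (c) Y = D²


Checking option (c) Y = D²:
  D = 8.441 -> Y = 71.242 ✓
  D = 5.067 -> Y = 25.678 ✓
  D = 12.684 -> Y = 160.875 ✓
All samples match this transformation.

(c) D²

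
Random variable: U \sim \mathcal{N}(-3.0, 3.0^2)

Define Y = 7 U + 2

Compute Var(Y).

For Y = aU + b: Var(Y) = a² * Var(U)
Var(U) = 3.0^2 = 9
Var(Y) = 7² * 9 = 49 * 9 = 441

441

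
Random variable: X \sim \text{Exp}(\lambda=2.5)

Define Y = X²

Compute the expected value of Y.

Using E[X²] = Var(X) + (E[X])²:
E[X] = 0.4
Var(X) = 1/2.5^2 = 0.16
E[X²] = 0.16 + 0.4² = 0.16 + 0.16 = 0.32

0.32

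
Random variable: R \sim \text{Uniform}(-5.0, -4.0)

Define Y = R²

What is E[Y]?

Using E[X²] = Var(X) + (E[X])²:
E[R] = -4.5
Var(R) = (-4 + 5)^2/12 = 0.083333333
E[R²] = 0.083333333 + (-4.5)² = 0.083333333 + 20.25 = 20.333333

20.333333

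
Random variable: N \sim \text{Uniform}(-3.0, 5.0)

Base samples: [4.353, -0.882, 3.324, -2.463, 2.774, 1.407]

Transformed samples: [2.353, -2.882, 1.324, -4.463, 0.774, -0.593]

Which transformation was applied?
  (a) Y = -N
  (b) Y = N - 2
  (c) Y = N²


Checking option (b) Y = N - 2:
  N = 4.353 -> Y = 2.353 ✓
  N = -0.882 -> Y = -2.882 ✓
  N = 3.324 -> Y = 1.324 ✓
All samples match this transformation.

(b) N - 2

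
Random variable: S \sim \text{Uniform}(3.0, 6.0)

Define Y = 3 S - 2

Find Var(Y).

For Y = aS + b: Var(Y) = a² * Var(S)
Var(S) = (6 - 3)^2/12 = 0.75
Var(Y) = 3² * 0.75 = 9 * 0.75 = 6.75

6.75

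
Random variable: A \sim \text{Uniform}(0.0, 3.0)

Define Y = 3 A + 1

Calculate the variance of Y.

For Y = aA + b: Var(Y) = a² * Var(A)
Var(A) = (3 - 0)^2/12 = 0.75
Var(Y) = 3² * 0.75 = 9 * 0.75 = 6.75

6.75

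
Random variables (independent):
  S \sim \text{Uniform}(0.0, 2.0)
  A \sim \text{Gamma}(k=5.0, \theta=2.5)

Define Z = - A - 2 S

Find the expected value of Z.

E[Z] = -2*E[S] - 1*E[A]
E[S] = 1
E[A] = 12.5
E[Z] = -2*1 - 1*12.5 = -14.5

-14.5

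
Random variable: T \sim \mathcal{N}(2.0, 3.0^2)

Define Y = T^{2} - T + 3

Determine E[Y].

E[Y] = 1*E[T²] - 1*E[T] + 3
E[T] = 2
E[T²] = Var(T) + (E[T])² = 9 + 4 = 13
E[Y] = 1*13 - 1*2 + 3 = 14

14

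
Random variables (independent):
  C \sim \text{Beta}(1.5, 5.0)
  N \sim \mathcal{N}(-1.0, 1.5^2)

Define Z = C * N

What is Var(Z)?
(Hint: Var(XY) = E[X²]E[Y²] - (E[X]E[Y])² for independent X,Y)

Var(XY) = E[X²]E[Y²] - (E[X]E[Y])²
E[C] = 0.23076923, Var(C) = 0.023668639
E[N] = -1, Var(N) = 2.25
E[C²] = 0.023668639 + 0.23076923² = 0.076923077
E[N²] = 2.25 + (-1)² = 3.25
Var(Z) = 0.076923077*3.25 - (0.23076923*(-1))²
= 0.25 - 0.053254438 = 0.19674556

0.19674556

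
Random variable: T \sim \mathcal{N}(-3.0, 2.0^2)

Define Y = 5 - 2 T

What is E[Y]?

For Y = -2T + 5:
E[Y] = -2 * E[T] + 5
E[T] = -3.0 = -3
E[Y] = -2 * (-3) + 5 = 11

11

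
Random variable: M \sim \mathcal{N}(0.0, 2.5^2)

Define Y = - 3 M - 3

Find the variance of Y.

For Y = aM + b: Var(Y) = a² * Var(M)
Var(M) = 2.5^2 = 6.25
Var(Y) = (-3)² * 6.25 = 9 * 6.25 = 56.25

56.25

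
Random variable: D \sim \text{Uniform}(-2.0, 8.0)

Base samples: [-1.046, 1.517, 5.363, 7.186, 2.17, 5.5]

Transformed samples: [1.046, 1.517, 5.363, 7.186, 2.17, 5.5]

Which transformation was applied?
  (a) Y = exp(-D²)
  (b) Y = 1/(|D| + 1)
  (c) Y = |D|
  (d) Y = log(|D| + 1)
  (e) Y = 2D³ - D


Checking option (c) Y = |D|:
  D = -1.046 -> Y = 1.046 ✓
  D = 1.517 -> Y = 1.517 ✓
  D = 5.363 -> Y = 5.363 ✓
All samples match this transformation.

(c) |D|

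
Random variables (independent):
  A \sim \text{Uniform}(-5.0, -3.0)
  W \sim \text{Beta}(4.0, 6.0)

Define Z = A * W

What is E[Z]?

For independent RVs: E[XY] = E[X]*E[Y]
E[A] = -4
E[W] = 0.4
E[Z] = -4 * 0.4 = -1.6

-1.6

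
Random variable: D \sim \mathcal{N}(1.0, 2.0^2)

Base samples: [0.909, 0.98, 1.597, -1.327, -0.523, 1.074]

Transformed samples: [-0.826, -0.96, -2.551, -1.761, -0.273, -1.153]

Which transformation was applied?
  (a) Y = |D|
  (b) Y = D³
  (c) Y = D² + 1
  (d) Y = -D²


Checking option (d) Y = -D²:
  D = 0.909 -> Y = -0.826 ✓
  D = 0.98 -> Y = -0.96 ✓
  D = 1.597 -> Y = -2.551 ✓
All samples match this transformation.

(d) -D²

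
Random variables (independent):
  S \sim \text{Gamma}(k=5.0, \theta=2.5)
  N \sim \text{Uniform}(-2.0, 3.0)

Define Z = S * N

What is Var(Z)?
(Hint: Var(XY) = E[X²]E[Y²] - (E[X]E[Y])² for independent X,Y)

Var(XY) = E[X²]E[Y²] - (E[X]E[Y])²
E[S] = 12.5, Var(S) = 31.25
E[N] = 0.5, Var(N) = 2.0833333
E[S²] = 31.25 + 12.5² = 187.5
E[N²] = 2.0833333 + 0.5² = 2.3333333
Var(Z) = 187.5*2.3333333 - (12.5*0.5)²
= 437.5 - 39.0625 = 398.4375

398.4375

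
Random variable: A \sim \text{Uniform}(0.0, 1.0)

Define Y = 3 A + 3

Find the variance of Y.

For Y = aA + b: Var(Y) = a² * Var(A)
Var(A) = (1 - 0)^2/12 = 0.083333333
Var(Y) = 3² * 0.083333333 = 9 * 0.083333333 = 0.75

0.75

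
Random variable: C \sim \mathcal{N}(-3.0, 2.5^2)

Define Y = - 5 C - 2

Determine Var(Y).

For Y = aC + b: Var(Y) = a² * Var(C)
Var(C) = 2.5^2 = 6.25
Var(Y) = (-5)² * 6.25 = 25 * 6.25 = 156.25

156.25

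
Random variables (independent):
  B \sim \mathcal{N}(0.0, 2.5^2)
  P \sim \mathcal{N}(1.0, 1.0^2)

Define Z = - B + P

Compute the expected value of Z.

E[Z] = -1*E[B] + 1*E[P]
E[B] = 0
E[P] = 1
E[Z] = -1*0 + 1*1 = 1

1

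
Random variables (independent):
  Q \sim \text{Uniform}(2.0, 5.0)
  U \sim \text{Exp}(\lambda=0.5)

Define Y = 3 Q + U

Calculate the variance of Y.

For independent RVs: Var(aX + bY) = a²Var(X) + b²Var(Y)
Var(Q) = 0.75
Var(U) = 4
Var(Y) = 3²*0.75 + 1²*4
= 9*0.75 + 1*4 = 10.75

10.75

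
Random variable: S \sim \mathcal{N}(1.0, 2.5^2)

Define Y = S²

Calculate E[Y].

E[S²] = Var(S) + (E[S])² = 6.25 + 1 = 7.25

7.25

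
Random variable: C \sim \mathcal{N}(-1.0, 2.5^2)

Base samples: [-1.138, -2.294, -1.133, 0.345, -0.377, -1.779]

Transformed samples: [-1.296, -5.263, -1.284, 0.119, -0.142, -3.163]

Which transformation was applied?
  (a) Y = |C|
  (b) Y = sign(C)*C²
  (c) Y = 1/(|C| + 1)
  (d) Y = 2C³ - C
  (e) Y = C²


Checking option (b) Y = sign(C)*C²:
  C = -1.138 -> Y = -1.296 ✓
  C = -2.294 -> Y = -5.263 ✓
  C = -1.133 -> Y = -1.284 ✓
All samples match this transformation.

(b) sign(C)*C²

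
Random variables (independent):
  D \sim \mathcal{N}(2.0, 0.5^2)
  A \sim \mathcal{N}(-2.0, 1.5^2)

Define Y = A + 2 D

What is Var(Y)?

For independent RVs: Var(aX + bY) = a²Var(X) + b²Var(Y)
Var(D) = 0.25
Var(A) = 2.25
Var(Y) = 2²*0.25 + 1²*2.25
= 4*0.25 + 1*2.25 = 3.25

3.25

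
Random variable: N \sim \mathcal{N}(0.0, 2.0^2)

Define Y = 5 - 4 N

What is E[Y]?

For Y = -4N + 5:
E[Y] = -4 * E[N] + 5
E[N] = 0.0 = 0
E[Y] = -4 * 0 + 5 = 5

5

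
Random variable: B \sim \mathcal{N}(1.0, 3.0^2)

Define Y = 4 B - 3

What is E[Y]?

For Y = 4B - 3:
E[Y] = 4 * E[B] - 3
E[B] = 1.0 = 1
E[Y] = 4 * 1 - 3 = 1

1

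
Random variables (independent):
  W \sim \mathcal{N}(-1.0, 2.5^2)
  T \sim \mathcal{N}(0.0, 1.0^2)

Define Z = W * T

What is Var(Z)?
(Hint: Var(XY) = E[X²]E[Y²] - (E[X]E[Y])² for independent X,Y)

Var(XY) = E[X²]E[Y²] - (E[X]E[Y])²
E[W] = -1, Var(W) = 6.25
E[T] = 0, Var(T) = 1
E[W²] = 6.25 + (-1)² = 7.25
E[T²] = 1 + 0² = 1
Var(Z) = 7.25*1 - (-1*0)²
= 7.25 - 0 = 7.25

7.25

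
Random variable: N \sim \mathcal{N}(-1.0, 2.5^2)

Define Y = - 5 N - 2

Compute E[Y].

For Y = -5N - 2:
E[Y] = -5 * E[N] - 2
E[N] = -1.0 = -1
E[Y] = -5 * (-1) - 2 = 3

3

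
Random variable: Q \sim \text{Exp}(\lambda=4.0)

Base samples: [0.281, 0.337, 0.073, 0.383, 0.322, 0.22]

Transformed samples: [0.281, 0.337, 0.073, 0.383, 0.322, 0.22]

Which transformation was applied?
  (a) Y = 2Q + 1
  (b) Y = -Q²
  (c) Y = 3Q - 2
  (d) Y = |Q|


Checking option (d) Y = |Q|:
  Q = 0.281 -> Y = 0.281 ✓
  Q = 0.337 -> Y = 0.337 ✓
  Q = 0.073 -> Y = 0.073 ✓
All samples match this transformation.

(d) |Q|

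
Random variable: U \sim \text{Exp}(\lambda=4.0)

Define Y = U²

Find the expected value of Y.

Using E[X²] = Var(X) + (E[X])²:
E[U] = 0.25
Var(U) = 1/4.0^2 = 0.0625
E[U²] = 0.0625 + 0.25² = 0.0625 + 0.0625 = 0.125

0.125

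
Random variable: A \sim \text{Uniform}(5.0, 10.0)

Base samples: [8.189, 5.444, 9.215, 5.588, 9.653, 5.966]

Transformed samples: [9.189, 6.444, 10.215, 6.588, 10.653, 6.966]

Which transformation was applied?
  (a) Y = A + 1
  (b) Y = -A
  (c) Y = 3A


Checking option (a) Y = A + 1:
  A = 8.189 -> Y = 9.189 ✓
  A = 5.444 -> Y = 6.444 ✓
  A = 9.215 -> Y = 10.215 ✓
All samples match this transformation.

(a) A + 1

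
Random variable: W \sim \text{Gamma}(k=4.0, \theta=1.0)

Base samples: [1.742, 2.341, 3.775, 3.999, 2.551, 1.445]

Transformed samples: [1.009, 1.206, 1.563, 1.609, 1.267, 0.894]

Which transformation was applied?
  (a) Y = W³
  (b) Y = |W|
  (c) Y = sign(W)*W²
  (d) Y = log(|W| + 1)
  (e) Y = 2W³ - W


Checking option (d) Y = log(|W| + 1):
  W = 1.742 -> Y = 1.009 ✓
  W = 2.341 -> Y = 1.206 ✓
  W = 3.775 -> Y = 1.563 ✓
All samples match this transformation.

(d) log(|W| + 1)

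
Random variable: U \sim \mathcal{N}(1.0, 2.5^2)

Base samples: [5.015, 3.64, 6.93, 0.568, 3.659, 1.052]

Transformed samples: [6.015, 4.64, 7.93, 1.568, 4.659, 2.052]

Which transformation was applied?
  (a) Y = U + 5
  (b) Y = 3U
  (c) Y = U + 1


Checking option (c) Y = U + 1:
  U = 5.015 -> Y = 6.015 ✓
  U = 3.64 -> Y = 4.64 ✓
  U = 6.93 -> Y = 7.93 ✓
All samples match this transformation.

(c) U + 1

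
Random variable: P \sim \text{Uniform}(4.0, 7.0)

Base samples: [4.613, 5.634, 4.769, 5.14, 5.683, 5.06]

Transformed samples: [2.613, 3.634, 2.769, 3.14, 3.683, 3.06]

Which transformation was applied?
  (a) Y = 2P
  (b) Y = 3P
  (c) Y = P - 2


Checking option (c) Y = P - 2:
  P = 4.613 -> Y = 2.613 ✓
  P = 5.634 -> Y = 3.634 ✓
  P = 4.769 -> Y = 2.769 ✓
All samples match this transformation.

(c) P - 2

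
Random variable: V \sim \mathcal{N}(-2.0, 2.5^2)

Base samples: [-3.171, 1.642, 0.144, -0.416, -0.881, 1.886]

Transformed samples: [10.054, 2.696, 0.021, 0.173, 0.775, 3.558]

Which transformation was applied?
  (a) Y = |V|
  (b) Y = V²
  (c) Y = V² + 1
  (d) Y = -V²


Checking option (b) Y = V²:
  V = -3.171 -> Y = 10.054 ✓
  V = 1.642 -> Y = 2.696 ✓
  V = 0.144 -> Y = 0.021 ✓
All samples match this transformation.

(b) V²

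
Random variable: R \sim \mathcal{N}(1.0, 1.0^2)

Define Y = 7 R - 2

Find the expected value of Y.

For Y = 7R - 2:
E[Y] = 7 * E[R] - 2
E[R] = 1.0 = 1
E[Y] = 7 * 1 - 2 = 5

5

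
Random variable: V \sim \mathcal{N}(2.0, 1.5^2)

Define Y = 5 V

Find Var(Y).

For Y = aV + b: Var(Y) = a² * Var(V)
Var(V) = 1.5^2 = 2.25
Var(Y) = 5² * 2.25 = 25 * 2.25 = 56.25

56.25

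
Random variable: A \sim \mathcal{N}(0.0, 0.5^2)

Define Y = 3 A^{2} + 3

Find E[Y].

E[Y] = 3*E[A²] + 3
E[A] = 0
E[A²] = Var(A) + (E[A])² = 0.25 + 0 = 0.25
E[Y] = 3*0.25 + 3 = 3.75

3.75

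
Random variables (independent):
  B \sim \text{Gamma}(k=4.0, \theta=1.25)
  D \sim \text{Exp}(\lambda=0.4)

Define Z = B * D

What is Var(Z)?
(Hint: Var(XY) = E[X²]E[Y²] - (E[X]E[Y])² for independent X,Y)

Var(XY) = E[X²]E[Y²] - (E[X]E[Y])²
E[B] = 5, Var(B) = 6.25
E[D] = 2.5, Var(D) = 6.25
E[B²] = 6.25 + 5² = 31.25
E[D²] = 6.25 + 2.5² = 12.5
Var(Z) = 31.25*12.5 - (5*2.5)²
= 390.625 - 156.25 = 234.375

234.375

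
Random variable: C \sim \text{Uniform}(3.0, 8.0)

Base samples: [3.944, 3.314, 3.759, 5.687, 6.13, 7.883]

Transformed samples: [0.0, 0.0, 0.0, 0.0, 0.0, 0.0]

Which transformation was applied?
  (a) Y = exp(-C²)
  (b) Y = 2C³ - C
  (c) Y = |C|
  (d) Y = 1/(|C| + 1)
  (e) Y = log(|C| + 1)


Checking option (a) Y = exp(-C²):
  C = 3.944 -> Y = 0.0 ✓
  C = 3.314 -> Y = 0.0 ✓
  C = 3.759 -> Y = 0.0 ✓
All samples match this transformation.

(a) exp(-C²)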